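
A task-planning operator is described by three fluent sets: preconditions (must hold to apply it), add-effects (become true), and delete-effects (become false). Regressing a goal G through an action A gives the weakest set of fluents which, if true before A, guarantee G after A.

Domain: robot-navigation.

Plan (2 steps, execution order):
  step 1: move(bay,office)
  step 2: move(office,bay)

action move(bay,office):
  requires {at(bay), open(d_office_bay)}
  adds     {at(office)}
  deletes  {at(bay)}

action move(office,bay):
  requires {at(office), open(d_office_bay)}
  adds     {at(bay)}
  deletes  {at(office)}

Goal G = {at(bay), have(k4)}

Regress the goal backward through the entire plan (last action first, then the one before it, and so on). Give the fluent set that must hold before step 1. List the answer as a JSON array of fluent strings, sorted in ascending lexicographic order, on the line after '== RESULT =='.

Work backward from the goal:
  through step 2 (move(office,bay)): drop {at(bay)}, keep {have(k4)}, require {at(office), open(d_office_bay)}
    → {at(office), have(k4), open(d_office_bay)}
  through step 1 (move(bay,office)): drop {at(office)}, keep {have(k4), open(d_office_bay)}, require {at(bay), open(d_office_bay)}
    → {at(bay), have(k4), open(d_office_bay)}

== RESULT ==
["at(bay)", "have(k4)", "open(d_office_bay)"]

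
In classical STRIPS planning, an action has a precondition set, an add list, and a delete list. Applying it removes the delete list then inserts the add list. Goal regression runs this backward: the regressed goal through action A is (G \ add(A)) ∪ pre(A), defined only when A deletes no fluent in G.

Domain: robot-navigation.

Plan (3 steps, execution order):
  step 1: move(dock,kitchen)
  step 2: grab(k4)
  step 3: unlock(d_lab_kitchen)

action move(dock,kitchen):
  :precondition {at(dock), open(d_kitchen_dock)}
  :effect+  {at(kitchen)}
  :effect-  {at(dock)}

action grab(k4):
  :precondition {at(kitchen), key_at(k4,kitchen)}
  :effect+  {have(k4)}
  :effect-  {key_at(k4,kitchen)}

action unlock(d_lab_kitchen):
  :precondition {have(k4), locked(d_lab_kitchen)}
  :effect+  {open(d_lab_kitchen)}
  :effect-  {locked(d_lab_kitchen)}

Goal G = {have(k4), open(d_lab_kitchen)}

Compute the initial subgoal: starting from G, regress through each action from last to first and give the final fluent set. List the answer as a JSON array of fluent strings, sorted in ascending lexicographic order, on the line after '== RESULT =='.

Regress step by step:
  through step 3 (unlock(d_lab_kitchen)): drop {open(d_lab_kitchen)}, keep {have(k4)}, require {have(k4), locked(d_lab_kitchen)}
    → {have(k4), locked(d_lab_kitchen)}
  through step 2 (grab(k4)): drop {have(k4)}, keep {locked(d_lab_kitchen)}, require {at(kitchen), key_at(k4,kitchen)}
    → {at(kitchen), key_at(k4,kitchen), locked(d_lab_kitchen)}
  through step 1 (move(dock,kitchen)): drop {at(kitchen)}, keep {key_at(k4,kitchen), locked(d_lab_kitchen)}, require {at(dock), open(d_kitchen_dock)}
    → {at(dock), key_at(k4,kitchen), locked(d_lab_kitchen), open(d_kitchen_dock)}

== RESULT ==
["at(dock)", "key_at(k4,kitchen)", "locked(d_lab_kitchen)", "open(d_kitchen_dock)"]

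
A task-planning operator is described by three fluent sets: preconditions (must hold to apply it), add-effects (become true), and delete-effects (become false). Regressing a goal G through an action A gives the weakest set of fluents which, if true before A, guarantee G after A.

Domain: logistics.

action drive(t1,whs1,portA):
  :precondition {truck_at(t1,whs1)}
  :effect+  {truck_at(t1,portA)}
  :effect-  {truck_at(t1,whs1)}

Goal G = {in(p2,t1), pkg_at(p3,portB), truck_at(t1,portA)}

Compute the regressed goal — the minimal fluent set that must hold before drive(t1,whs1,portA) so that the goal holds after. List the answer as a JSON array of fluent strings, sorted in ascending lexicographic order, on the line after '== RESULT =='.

Compute (G \ add) ∪ pre:
  G ∩ del = {}  (empty — regression defined)
  G \ add = {in(p2,t1), pkg_at(p3,portB), truck_at(t1,portA)} \ {truck_at(t1,portA)} = {in(p2,t1), pkg_at(p3,portB)}
  ∪ pre   = {in(p2,t1), pkg_at(p3,portB)} ∪ {truck_at(t1,whs1)}
          = {in(p2,t1), pkg_at(p3,portB), truck_at(t1,whs1)}

== RESULT ==
["in(p2,t1)", "pkg_at(p3,portB)", "truck_at(t1,whs1)"]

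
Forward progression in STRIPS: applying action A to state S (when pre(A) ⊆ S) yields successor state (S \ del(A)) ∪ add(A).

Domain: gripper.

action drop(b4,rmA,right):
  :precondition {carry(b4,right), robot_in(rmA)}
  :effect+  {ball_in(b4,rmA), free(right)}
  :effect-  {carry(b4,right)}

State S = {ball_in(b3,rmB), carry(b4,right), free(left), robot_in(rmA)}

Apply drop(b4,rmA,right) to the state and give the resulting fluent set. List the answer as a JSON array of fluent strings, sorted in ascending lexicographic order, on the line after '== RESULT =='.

Compute (S \ del) ∪ add:
  pre ⊆ S: {carry(b4,right), robot_in(rmA)} ⊆ S  — applicable
  S \ del = {ball_in(b3,rmB), free(left), robot_in(rmA)}
  ∪ add   = {ball_in(b3,rmB), ball_in(b4,rmA), free(left), free(right), robot_in(rmA)}

== RESULT ==
["ball_in(b3,rmB)", "ball_in(b4,rmA)", "free(left)", "free(right)", "robot_in(rmA)"]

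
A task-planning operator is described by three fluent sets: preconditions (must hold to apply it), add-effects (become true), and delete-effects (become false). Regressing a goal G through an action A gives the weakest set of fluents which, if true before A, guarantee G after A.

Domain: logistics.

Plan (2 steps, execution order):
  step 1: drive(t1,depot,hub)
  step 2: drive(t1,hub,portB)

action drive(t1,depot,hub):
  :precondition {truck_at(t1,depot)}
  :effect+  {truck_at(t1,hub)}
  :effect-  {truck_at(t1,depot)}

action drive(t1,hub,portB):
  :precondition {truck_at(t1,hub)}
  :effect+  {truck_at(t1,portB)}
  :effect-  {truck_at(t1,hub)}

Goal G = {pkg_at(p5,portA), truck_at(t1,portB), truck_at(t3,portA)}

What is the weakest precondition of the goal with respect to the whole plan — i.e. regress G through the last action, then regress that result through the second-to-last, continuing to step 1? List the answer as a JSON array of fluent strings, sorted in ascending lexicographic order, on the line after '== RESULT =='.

Work backward from the goal:
  through step 2 (drive(t1,hub,portB)): drop {truck_at(t1,portB)}, keep {pkg_at(p5,portA), truck_at(t3,portA)}, require {truck_at(t1,hub)}
    → {pkg_at(p5,portA), truck_at(t1,hub), truck_at(t3,portA)}
  through step 1 (drive(t1,depot,hub)): drop {truck_at(t1,hub)}, keep {pkg_at(p5,portA), truck_at(t3,portA)}, require {truck_at(t1,depot)}
    → {pkg_at(p5,portA), truck_at(t1,depot), truck_at(t3,portA)}

== RESULT ==
["pkg_at(p5,portA)", "truck_at(t1,depot)", "truck_at(t3,portA)"]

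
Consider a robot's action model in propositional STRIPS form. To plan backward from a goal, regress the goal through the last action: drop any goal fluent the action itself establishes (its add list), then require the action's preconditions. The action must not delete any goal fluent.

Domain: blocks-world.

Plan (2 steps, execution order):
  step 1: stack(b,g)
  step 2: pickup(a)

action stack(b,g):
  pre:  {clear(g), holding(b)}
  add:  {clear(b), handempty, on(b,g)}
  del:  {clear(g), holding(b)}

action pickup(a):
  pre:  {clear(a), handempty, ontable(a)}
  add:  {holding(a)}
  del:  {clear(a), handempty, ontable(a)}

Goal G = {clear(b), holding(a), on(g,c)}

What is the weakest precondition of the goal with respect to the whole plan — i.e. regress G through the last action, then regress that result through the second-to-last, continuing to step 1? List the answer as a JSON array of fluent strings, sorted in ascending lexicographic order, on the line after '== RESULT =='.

Regress step by step:
  through step 2 (pickup(a)): drop {holding(a)}, keep {clear(b), on(g,c)}, require {clear(a), handempty, ontable(a)}
    → {clear(a), clear(b), handempty, on(g,c), ontable(a)}
  through step 1 (stack(b,g)): drop {clear(b), handempty}, keep {clear(a), on(g,c), ontable(a)}, require {clear(g), holding(b)}
    → {clear(a), clear(g), holding(b), on(g,c), ontable(a)}

== RESULT ==
["clear(a)", "clear(g)", "holding(b)", "on(g,c)", "ontable(a)"]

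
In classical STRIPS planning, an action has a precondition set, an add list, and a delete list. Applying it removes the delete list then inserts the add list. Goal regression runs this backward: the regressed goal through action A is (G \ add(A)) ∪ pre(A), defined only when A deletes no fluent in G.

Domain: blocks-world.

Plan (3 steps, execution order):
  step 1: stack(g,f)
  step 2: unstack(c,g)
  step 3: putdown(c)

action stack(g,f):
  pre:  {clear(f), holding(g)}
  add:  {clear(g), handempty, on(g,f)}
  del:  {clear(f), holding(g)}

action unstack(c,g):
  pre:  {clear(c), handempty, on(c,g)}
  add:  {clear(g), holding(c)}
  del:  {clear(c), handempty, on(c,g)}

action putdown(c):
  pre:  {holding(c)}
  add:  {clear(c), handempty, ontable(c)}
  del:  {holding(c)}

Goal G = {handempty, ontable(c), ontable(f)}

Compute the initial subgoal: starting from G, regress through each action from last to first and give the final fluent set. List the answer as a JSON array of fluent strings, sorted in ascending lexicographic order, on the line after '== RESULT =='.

Work backward from the goal:
  through step 3 (putdown(c)): drop {handempty, ontable(c)}, keep {ontable(f)}, require {holding(c)}
    → {holding(c), ontable(f)}
  through step 2 (unstack(c,g)): drop {holding(c)}, keep {ontable(f)}, require {clear(c), handempty, on(c,g)}
    → {clear(c), handempty, on(c,g), ontable(f)}
  through step 1 (stack(g,f)): drop {handempty}, keep {clear(c), on(c,g), ontable(f)}, require {clear(f), holding(g)}
    → {clear(c), clear(f), holding(g), on(c,g), ontable(f)}

== RESULT ==
["clear(c)", "clear(f)", "holding(g)", "on(c,g)", "ontable(f)"]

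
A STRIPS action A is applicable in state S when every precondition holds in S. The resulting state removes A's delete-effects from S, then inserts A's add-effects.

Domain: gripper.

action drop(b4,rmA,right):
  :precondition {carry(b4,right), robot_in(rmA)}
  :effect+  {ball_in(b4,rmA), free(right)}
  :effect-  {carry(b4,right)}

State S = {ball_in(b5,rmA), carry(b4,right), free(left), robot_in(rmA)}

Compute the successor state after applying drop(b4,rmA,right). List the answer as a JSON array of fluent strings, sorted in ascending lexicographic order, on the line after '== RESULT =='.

Compute (S \ del) ∪ add:
  pre ⊆ S: {carry(b4,right), robot_in(rmA)} ⊆ S  — applicable
  S \ del = {ball_in(b5,rmA), free(left), robot_in(rmA)}
  ∪ add   = {ball_in(b4,rmA), ball_in(b5,rmA), free(left), free(right), robot_in(rmA)}

== RESULT ==
["ball_in(b4,rmA)", "ball_in(b5,rmA)", "free(left)", "free(right)", "robot_in(rmA)"]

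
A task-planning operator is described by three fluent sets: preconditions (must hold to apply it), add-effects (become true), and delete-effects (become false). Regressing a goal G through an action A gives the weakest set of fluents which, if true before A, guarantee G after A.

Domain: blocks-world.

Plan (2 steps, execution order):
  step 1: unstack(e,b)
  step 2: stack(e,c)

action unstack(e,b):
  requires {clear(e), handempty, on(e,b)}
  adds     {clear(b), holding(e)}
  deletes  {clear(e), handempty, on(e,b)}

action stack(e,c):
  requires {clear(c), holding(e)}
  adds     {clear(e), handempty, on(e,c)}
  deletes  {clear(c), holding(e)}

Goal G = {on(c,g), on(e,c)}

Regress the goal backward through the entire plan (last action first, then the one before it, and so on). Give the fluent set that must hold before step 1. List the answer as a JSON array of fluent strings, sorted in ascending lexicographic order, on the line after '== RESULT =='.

Work backward from the goal:
  through step 2 (stack(e,c)): drop {on(e,c)}, keep {on(c,g)}, require {clear(c), holding(e)}
    → {clear(c), holding(e), on(c,g)}
  through step 1 (unstack(e,b)): drop {holding(e)}, keep {clear(c), on(c,g)}, require {clear(e), handempty, on(e,b)}
    → {clear(c), clear(e), handempty, on(c,g), on(e,b)}

== RESULT ==
["clear(c)", "clear(e)", "handempty", "on(c,g)", "on(e,b)"]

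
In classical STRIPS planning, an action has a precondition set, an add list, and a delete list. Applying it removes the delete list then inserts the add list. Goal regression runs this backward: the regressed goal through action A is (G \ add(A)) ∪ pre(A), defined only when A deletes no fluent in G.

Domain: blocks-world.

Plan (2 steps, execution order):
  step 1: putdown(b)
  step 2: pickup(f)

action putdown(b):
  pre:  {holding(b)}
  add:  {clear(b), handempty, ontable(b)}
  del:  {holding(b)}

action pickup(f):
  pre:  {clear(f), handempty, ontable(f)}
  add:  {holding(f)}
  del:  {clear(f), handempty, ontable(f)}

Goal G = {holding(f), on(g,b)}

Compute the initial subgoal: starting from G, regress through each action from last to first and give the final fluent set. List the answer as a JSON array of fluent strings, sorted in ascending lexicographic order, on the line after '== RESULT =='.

Work backward from the goal:
  through step 2 (pickup(f)): drop {holding(f)}, keep {on(g,b)}, require {clear(f), handempty, ontable(f)}
    → {clear(f), handempty, on(g,b), ontable(f)}
  through step 1 (putdown(b)): drop {handempty}, keep {clear(f), on(g,b), ontable(f)}, require {holding(b)}
    → {clear(f), holding(b), on(g,b), ontable(f)}

== RESULT ==
["clear(f)", "holding(b)", "on(g,b)", "ontable(f)"]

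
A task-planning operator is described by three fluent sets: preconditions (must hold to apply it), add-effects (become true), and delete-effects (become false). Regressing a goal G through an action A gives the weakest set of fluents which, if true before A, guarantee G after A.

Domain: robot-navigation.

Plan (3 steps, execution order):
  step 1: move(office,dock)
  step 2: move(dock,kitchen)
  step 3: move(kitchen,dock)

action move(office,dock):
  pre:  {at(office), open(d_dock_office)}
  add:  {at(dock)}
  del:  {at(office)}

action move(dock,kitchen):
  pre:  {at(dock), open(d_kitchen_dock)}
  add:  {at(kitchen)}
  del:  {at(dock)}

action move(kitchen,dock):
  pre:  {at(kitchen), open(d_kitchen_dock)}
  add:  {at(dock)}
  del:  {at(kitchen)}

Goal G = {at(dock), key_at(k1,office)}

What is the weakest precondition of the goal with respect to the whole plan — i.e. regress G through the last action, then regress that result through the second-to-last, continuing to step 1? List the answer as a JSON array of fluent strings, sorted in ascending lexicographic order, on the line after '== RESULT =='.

Regress step by step:
  through step 3 (move(kitchen,dock)): drop {at(dock)}, keep {key_at(k1,office)}, require {at(kitchen), open(d_kitchen_dock)}
    → {at(kitchen), key_at(k1,office), open(d_kitchen_dock)}
  through step 2 (move(dock,kitchen)): drop {at(kitchen)}, keep {key_at(k1,office), open(d_kitchen_dock)}, require {at(dock), open(d_kitchen_dock)}
    → {at(dock), key_at(k1,office), open(d_kitchen_dock)}
  through step 1 (move(office,dock)): drop {at(dock)}, keep {key_at(k1,office), open(d_kitchen_dock)}, require {at(office), open(d_dock_office)}
    → {at(office), key_at(k1,office), open(d_dock_office), open(d_kitchen_dock)}

== RESULT ==
["at(office)", "key_at(k1,office)", "open(d_dock_office)", "open(d_kitchen_dock)"]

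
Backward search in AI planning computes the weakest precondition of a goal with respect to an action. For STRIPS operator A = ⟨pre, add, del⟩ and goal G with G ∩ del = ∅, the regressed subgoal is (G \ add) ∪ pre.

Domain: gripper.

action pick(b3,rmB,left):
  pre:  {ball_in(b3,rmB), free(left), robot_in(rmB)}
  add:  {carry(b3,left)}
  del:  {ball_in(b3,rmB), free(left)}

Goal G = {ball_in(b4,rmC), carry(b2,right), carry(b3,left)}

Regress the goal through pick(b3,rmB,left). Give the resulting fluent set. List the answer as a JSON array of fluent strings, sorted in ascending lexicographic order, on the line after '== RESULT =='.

Compute (G \ add) ∪ pre:
  G ∩ del = {}  (empty — regression defined)
  G \ add = {ball_in(b4,rmC), carry(b2,right), carry(b3,left)} \ {carry(b3,left)} = {ball_in(b4,rmC), carry(b2,right)}
  ∪ pre   = {ball_in(b4,rmC), carry(b2,right)} ∪ {ball_in(b3,rmB), free(left), robot_in(rmB)}
          = {ball_in(b3,rmB), ball_in(b4,rmC), carry(b2,right), free(left), robot_in(rmB)}

== RESULT ==
["ball_in(b3,rmB)", "ball_in(b4,rmC)", "carry(b2,right)", "free(left)", "robot_in(rmB)"]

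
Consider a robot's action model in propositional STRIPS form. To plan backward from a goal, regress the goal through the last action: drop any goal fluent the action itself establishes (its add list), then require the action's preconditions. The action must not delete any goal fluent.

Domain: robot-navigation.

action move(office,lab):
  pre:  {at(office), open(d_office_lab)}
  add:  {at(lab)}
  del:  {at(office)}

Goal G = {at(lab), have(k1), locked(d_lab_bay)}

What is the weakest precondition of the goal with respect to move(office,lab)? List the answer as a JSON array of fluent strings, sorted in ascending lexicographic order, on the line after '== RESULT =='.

Regress:
  G ∩ del = {}  (empty — regression defined)
  G \ add = {at(lab), have(k1), locked(d_lab_bay)} \ {at(lab)} = {have(k1), locked(d_lab_bay)}
  ∪ pre   = {have(k1), locked(d_lab_bay)} ∪ {at(office), open(d_office_lab)}
          = {at(office), have(k1), locked(d_lab_bay), open(d_office_lab)}

== RESULT ==
["at(office)", "have(k1)", "locked(d_lab_bay)", "open(d_office_lab)"]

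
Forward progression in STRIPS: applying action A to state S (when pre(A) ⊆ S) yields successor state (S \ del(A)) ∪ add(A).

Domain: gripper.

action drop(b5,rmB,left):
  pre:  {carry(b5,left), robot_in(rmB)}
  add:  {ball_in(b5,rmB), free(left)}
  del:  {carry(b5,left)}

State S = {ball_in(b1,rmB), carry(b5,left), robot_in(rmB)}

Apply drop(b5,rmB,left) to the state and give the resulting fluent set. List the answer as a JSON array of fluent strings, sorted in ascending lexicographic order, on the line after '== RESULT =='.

Progress:
  pre ⊆ S: {carry(b5,left), robot_in(rmB)} ⊆ S  — applicable
  S \ del = {ball_in(b1,rmB), robot_in(rmB)}
  ∪ add   = {ball_in(b1,rmB), ball_in(b5,rmB), free(left), robot_in(rmB)}

== RESULT ==
["ball_in(b1,rmB)", "ball_in(b5,rmB)", "free(left)", "robot_in(rmB)"]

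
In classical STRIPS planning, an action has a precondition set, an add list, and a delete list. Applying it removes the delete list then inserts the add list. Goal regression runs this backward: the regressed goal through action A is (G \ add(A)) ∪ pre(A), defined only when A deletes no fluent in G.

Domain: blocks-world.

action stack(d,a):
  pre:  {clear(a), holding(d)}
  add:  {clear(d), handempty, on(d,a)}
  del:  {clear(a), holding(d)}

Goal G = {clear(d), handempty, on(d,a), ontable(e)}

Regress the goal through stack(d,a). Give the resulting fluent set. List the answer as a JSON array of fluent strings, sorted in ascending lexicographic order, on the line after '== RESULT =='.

Regress:
  G ∩ del = {}  (empty — regression defined)
  G \ add = {clear(d), handempty, on(d,a), ontable(e)} \ {clear(d), handempty, on(d,a)} = {ontable(e)}
  ∪ pre   = {ontable(e)} ∪ {clear(a), holding(d)}
          = {clear(a), holding(d), ontable(e)}

== RESULT ==
["clear(a)", "holding(d)", "ontable(e)"]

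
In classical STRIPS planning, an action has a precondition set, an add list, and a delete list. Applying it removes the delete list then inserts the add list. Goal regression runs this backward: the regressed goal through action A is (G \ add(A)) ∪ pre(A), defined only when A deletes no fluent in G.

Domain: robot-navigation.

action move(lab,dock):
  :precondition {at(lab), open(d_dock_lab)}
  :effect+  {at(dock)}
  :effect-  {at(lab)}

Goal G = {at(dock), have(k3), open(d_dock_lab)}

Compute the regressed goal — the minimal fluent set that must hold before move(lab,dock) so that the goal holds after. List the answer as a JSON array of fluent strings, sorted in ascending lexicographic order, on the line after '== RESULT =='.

Compute (G \ add) ∪ pre:
  G ∩ del = {}  (empty — regression defined)
  G \ add = {at(dock), have(k3), open(d_dock_lab)} \ {at(dock)} = {have(k3), open(d_dock_lab)}
  ∪ pre   = {have(k3), open(d_dock_lab)} ∪ {at(lab), open(d_dock_lab)}
          = {at(lab), have(k3), open(d_dock_lab)}

== RESULT ==
["at(lab)", "have(k3)", "open(d_dock_lab)"]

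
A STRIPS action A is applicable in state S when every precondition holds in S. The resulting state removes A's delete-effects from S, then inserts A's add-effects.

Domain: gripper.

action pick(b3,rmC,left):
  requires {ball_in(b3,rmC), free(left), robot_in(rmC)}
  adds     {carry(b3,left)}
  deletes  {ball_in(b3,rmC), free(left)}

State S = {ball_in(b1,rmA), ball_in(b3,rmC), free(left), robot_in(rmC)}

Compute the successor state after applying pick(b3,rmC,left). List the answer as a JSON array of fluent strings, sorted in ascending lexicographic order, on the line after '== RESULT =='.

Progress:
  pre ⊆ S: {ball_in(b3,rmC), free(left), robot_in(rmC)} ⊆ S  — applicable
  S \ del = {ball_in(b1,rmA), robot_in(rmC)}
  ∪ add   = {ball_in(b1,rmA), carry(b3,left), robot_in(rmC)}

== RESULT ==
["ball_in(b1,rmA)", "carry(b3,left)", "robot_in(rmC)"]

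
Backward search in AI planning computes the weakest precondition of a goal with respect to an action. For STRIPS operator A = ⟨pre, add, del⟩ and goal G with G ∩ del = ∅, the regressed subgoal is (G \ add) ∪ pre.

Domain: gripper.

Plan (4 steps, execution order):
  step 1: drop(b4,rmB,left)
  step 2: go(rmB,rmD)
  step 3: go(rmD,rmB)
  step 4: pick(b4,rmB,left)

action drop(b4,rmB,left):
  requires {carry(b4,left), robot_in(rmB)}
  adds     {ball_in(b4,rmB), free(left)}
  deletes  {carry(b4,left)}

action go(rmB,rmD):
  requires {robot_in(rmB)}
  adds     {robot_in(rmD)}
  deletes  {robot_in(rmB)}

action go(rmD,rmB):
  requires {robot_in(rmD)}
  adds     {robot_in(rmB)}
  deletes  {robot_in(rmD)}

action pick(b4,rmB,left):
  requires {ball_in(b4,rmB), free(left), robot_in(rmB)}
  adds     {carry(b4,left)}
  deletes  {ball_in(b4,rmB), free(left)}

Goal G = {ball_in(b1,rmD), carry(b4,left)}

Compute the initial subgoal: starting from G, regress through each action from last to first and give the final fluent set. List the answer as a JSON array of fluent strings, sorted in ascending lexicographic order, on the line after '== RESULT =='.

Work backward from the goal:
  through step 4 (pick(b4,rmB,left)): drop {carry(b4,left)}, keep {ball_in(b1,rmD)}, require {ball_in(b4,rmB), free(left), robot_in(rmB)}
    → {ball_in(b1,rmD), ball_in(b4,rmB), free(left), robot_in(rmB)}
  through step 3 (go(rmD,rmB)): drop {robot_in(rmB)}, keep {ball_in(b1,rmD), ball_in(b4,rmB), free(left)}, require {robot_in(rmD)}
    → {ball_in(b1,rmD), ball_in(b4,rmB), free(left), robot_in(rmD)}
  through step 2 (go(rmB,rmD)): drop {robot_in(rmD)}, keep {ball_in(b1,rmD), ball_in(b4,rmB), free(left)}, require {robot_in(rmB)}
    → {ball_in(b1,rmD), ball_in(b4,rmB), free(left), robot_in(rmB)}
  through step 1 (drop(b4,rmB,left)): drop {ball_in(b4,rmB), free(left)}, keep {ball_in(b1,rmD), robot_in(rmB)}, require {carry(b4,left), robot_in(rmB)}
    → {ball_in(b1,rmD), carry(b4,left), robot_in(rmB)}

== RESULT ==
["ball_in(b1,rmD)", "carry(b4,left)", "robot_in(rmB)"]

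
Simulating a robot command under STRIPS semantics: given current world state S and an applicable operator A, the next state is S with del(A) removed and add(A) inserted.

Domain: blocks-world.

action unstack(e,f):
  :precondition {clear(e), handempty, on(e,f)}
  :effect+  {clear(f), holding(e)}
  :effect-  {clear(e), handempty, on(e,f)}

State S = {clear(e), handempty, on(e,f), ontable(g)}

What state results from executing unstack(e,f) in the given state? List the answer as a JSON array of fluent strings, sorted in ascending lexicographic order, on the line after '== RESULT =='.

Progress:
  pre ⊆ S: {clear(e), handempty, on(e,f)} ⊆ S  — applicable
  S \ del = {ontable(g)}
  ∪ add   = {clear(f), holding(e), ontable(g)}

== RESULT ==
["clear(f)", "holding(e)", "ontable(g)"]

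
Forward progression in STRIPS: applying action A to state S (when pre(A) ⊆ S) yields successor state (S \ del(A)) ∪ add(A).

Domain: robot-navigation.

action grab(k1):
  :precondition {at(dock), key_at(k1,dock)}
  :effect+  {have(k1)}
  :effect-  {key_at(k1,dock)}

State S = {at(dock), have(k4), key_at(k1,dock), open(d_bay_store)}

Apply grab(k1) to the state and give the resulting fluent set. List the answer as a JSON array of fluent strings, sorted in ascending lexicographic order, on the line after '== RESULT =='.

Compute (S \ del) ∪ add:
  pre ⊆ S: {at(dock), key_at(k1,dock)} ⊆ S  — applicable
  S \ del = {at(dock), have(k4), open(d_bay_store)}
  ∪ add   = {at(dock), have(k1), have(k4), open(d_bay_store)}

== RESULT ==
["at(dock)", "have(k1)", "have(k4)", "open(d_bay_store)"]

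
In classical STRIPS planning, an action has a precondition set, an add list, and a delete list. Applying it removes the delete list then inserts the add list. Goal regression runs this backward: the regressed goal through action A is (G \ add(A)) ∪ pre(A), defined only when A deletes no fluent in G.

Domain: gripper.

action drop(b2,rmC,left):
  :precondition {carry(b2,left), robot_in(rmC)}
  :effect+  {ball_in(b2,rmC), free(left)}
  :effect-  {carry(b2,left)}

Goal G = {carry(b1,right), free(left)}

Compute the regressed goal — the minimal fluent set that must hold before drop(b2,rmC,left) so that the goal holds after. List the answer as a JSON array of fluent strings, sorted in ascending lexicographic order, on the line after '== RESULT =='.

Regress:
  G ∩ del = {}  (empty — regression defined)
  G \ add = {carry(b1,right), free(left)} \ {ball_in(b2,rmC), free(left)} = {carry(b1,right)}
  ∪ pre   = {carry(b1,right)} ∪ {carry(b2,left), robot_in(rmC)}
          = {carry(b1,right), carry(b2,left), robot_in(rmC)}

== RESULT ==
["carry(b1,right)", "carry(b2,left)", "robot_in(rmC)"]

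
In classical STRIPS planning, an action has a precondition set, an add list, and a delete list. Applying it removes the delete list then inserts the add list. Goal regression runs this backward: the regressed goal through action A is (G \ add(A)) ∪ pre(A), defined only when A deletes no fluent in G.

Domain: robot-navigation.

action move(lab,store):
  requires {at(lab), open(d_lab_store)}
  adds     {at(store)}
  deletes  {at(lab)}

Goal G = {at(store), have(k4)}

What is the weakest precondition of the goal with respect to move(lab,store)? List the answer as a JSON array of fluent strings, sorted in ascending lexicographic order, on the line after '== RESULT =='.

Compute (G \ add) ∪ pre:
  G ∩ del = {}  (empty — regression defined)
  G \ add = {at(store), have(k4)} \ {at(store)} = {have(k4)}
  ∪ pre   = {have(k4)} ∪ {at(lab), open(d_lab_store)}
          = {at(lab), have(k4), open(d_lab_store)}

== RESULT ==
["at(lab)", "have(k4)", "open(d_lab_store)"]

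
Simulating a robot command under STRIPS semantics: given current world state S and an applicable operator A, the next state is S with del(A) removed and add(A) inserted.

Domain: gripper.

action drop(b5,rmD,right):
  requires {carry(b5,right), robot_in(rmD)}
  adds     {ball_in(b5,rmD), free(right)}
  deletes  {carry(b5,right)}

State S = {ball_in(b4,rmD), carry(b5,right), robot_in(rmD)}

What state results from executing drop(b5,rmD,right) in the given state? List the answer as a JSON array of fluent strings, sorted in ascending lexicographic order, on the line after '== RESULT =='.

Progress:
  pre ⊆ S: {carry(b5,right), robot_in(rmD)} ⊆ S  — applicable
  S \ del = {ball_in(b4,rmD), robot_in(rmD)}
  ∪ add   = {ball_in(b4,rmD), ball_in(b5,rmD), free(right), robot_in(rmD)}

== RESULT ==
["ball_in(b4,rmD)", "ball_in(b5,rmD)", "free(right)", "robot_in(rmD)"]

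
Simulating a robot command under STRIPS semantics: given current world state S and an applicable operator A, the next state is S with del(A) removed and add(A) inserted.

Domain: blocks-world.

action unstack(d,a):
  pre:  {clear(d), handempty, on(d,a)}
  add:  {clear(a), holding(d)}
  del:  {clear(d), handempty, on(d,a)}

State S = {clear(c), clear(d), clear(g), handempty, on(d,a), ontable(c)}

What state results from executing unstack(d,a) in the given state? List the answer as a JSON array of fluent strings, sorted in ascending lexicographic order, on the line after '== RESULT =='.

Compute (S \ del) ∪ add:
  pre ⊆ S: {clear(d), handempty, on(d,a)} ⊆ S  — applicable
  S \ del = {clear(c), clear(g), ontable(c)}
  ∪ add   = {clear(a), clear(c), clear(g), holding(d), ontable(c)}

== RESULT ==
["clear(a)", "clear(c)", "clear(g)", "holding(d)", "ontable(c)"]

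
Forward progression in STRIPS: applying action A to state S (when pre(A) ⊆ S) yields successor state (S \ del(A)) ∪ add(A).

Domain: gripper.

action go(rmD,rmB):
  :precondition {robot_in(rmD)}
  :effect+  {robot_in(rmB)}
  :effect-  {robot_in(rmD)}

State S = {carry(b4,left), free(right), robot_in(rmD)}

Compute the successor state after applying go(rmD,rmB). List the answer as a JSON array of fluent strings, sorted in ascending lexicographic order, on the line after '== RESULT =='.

Progress:
  pre ⊆ S: {robot_in(rmD)} ⊆ S  — applicable
  S \ del = {carry(b4,left), free(right)}
  ∪ add   = {carry(b4,left), free(right), robot_in(rmB)}

== RESULT ==
["carry(b4,left)", "free(right)", "robot_in(rmB)"]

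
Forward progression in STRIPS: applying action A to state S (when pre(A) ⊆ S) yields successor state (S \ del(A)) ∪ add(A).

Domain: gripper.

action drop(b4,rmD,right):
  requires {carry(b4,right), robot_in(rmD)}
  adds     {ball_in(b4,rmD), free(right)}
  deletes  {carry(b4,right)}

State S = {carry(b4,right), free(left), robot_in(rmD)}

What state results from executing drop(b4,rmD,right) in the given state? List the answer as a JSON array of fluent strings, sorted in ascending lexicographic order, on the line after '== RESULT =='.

Progress:
  pre ⊆ S: {carry(b4,right), robot_in(rmD)} ⊆ S  — applicable
  S \ del = {free(left), robot_in(rmD)}
  ∪ add   = {ball_in(b4,rmD), free(left), free(right), robot_in(rmD)}

== RESULT ==
["ball_in(b4,rmD)", "free(left)", "free(right)", "robot_in(rmD)"]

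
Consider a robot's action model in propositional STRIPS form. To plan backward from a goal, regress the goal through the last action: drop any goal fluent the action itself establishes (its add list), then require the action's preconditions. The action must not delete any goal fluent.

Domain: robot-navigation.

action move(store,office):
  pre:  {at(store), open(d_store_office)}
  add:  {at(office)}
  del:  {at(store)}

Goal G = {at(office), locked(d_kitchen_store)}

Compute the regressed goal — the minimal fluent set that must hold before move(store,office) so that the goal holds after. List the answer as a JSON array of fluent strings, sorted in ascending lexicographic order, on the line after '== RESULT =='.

Regress:
  G ∩ del = {}  (empty — regression defined)
  G \ add = {at(office), locked(d_kitchen_store)} \ {at(office)} = {locked(d_kitchen_store)}
  ∪ pre   = {locked(d_kitchen_store)} ∪ {at(store), open(d_store_office)}
          = {at(store), locked(d_kitchen_store), open(d_store_office)}

== RESULT ==
["at(store)", "locked(d_kitchen_store)", "open(d_store_office)"]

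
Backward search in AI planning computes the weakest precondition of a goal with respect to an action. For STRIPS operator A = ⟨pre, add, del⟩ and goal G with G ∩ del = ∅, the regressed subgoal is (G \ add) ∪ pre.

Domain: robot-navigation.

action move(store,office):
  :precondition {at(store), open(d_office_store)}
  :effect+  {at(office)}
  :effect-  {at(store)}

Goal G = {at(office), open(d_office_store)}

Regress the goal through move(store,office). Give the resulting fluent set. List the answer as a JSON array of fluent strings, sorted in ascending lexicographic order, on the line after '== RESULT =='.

Compute (G \ add) ∪ pre:
  G ∩ del = {}  (empty — regression defined)
  G \ add = {at(office), open(d_office_store)} \ {at(office)} = {open(d_office_store)}
  ∪ pre   = {open(d_office_store)} ∪ {at(store), open(d_office_store)}
          = {at(store), open(d_office_store)}

== RESULT ==
["at(store)", "open(d_office_store)"]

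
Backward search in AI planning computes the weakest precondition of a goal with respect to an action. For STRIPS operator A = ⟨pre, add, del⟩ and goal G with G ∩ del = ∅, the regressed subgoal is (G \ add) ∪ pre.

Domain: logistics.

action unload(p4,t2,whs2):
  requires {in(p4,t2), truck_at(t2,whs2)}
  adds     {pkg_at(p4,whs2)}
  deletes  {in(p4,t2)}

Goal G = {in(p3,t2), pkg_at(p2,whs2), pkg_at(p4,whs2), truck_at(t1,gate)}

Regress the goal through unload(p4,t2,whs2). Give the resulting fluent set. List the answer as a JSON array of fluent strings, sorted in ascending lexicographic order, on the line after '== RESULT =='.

Compute (G \ add) ∪ pre:
  G ∩ del = {}  (empty — regression defined)
  G \ add = {in(p3,t2), pkg_at(p2,whs2), pkg_at(p4,whs2), truck_at(t1,gate)} \ {pkg_at(p4,whs2)} = {in(p3,t2), pkg_at(p2,whs2), truck_at(t1,gate)}
  ∪ pre   = {in(p3,t2), pkg_at(p2,whs2), truck_at(t1,gate)} ∪ {in(p4,t2), truck_at(t2,whs2)}
          = {in(p3,t2), in(p4,t2), pkg_at(p2,whs2), truck_at(t1,gate), truck_at(t2,whs2)}

== RESULT ==
["in(p3,t2)", "in(p4,t2)", "pkg_at(p2,whs2)", "truck_at(t1,gate)", "truck_at(t2,whs2)"]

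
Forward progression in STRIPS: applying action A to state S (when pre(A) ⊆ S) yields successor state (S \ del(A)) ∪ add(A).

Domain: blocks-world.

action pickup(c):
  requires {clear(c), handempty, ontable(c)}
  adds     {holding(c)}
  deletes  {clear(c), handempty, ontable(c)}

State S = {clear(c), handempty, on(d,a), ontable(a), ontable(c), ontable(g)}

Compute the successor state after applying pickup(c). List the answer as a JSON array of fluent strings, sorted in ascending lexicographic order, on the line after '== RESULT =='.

Compute (S \ del) ∪ add:
  pre ⊆ S: {clear(c), handempty, ontable(c)} ⊆ S  — applicable
  S \ del = {on(d,a), ontable(a), ontable(g)}
  ∪ add   = {holding(c), on(d,a), ontable(a), ontable(g)}

== RESULT ==
["holding(c)", "on(d,a)", "ontable(a)", "ontable(g)"]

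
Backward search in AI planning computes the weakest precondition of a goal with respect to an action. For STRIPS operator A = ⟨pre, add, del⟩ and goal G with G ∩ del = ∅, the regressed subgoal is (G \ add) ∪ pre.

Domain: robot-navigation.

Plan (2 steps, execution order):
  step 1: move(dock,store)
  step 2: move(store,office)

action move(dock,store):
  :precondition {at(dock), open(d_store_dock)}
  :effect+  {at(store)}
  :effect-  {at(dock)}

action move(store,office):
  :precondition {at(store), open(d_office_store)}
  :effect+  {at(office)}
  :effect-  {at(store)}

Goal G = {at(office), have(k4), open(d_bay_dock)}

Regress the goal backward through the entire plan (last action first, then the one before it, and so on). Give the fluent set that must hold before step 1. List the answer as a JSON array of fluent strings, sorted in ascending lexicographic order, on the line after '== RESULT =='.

Regress step by step:
  through step 2 (move(store,office)): drop {at(office)}, keep {have(k4), open(d_bay_dock)}, require {at(store), open(d_office_store)}
    → {at(store), have(k4), open(d_bay_dock), open(d_office_store)}
  through step 1 (move(dock,store)): drop {at(store)}, keep {have(k4), open(d_bay_dock), open(d_office_store)}, require {at(dock), open(d_store_dock)}
    → {at(dock), have(k4), open(d_bay_dock), open(d_office_store), open(d_store_dock)}

== RESULT ==
["at(dock)", "have(k4)", "open(d_bay_dock)", "open(d_office_store)", "open(d_store_dock)"]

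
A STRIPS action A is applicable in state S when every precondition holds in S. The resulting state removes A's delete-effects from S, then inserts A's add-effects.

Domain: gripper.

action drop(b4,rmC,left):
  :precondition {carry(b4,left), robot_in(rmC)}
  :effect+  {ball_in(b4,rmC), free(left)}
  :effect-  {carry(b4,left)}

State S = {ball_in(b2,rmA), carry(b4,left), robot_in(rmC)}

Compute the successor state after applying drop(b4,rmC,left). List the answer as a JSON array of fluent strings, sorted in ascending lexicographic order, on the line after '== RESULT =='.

Compute (S \ del) ∪ add:
  pre ⊆ S: {carry(b4,left), robot_in(rmC)} ⊆ S  — applicable
  S \ del = {ball_in(b2,rmA), robot_in(rmC)}
  ∪ add   = {ball_in(b2,rmA), ball_in(b4,rmC), free(left), robot_in(rmC)}

== RESULT ==
["ball_in(b2,rmA)", "ball_in(b4,rmC)", "free(left)", "robot_in(rmC)"]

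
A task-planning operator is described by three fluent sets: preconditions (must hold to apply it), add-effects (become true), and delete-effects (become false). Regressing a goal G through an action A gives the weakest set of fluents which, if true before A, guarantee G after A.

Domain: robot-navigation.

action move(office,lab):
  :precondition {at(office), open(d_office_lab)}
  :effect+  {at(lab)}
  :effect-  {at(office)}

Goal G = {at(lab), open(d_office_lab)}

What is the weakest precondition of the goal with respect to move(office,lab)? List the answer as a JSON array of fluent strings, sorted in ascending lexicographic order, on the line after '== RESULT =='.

Compute (G \ add) ∪ pre:
  G ∩ del = {}  (empty — regression defined)
  G \ add = {at(lab), open(d_office_lab)} \ {at(lab)} = {open(d_office_lab)}
  ∪ pre   = {open(d_office_lab)} ∪ {at(office), open(d_office_lab)}
          = {at(office), open(d_office_lab)}

== RESULT ==
["at(office)", "open(d_office_lab)"]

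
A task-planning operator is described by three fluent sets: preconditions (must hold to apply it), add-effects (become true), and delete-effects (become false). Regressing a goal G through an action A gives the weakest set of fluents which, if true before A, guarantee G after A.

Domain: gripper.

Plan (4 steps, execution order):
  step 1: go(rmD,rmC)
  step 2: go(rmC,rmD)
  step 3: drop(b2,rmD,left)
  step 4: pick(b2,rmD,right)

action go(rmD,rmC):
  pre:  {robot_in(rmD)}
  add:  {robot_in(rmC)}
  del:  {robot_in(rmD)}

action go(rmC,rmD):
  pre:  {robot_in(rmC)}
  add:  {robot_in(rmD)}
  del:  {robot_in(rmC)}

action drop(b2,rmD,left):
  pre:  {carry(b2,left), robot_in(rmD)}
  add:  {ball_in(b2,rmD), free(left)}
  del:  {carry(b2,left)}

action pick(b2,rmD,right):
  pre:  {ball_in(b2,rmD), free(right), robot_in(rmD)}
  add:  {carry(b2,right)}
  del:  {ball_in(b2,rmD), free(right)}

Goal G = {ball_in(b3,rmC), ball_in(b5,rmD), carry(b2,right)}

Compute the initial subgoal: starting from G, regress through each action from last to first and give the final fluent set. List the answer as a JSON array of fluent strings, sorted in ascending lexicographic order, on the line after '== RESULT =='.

Regress step by step:
  through step 4 (pick(b2,rmD,right)): drop {carry(b2,right)}, keep {ball_in(b3,rmC), ball_in(b5,rmD)}, require {ball_in(b2,rmD), free(right), robot_in(rmD)}
    → {ball_in(b2,rmD), ball_in(b3,rmC), ball_in(b5,rmD), free(right), robot_in(rmD)}
  through step 3 (drop(b2,rmD,left)): drop {ball_in(b2,rmD)}, keep {ball_in(b3,rmC), ball_in(b5,rmD), free(right), robot_in(rmD)}, require {carry(b2,left), robot_in(rmD)}
    → {ball_in(b3,rmC), ball_in(b5,rmD), carry(b2,left), free(right), robot_in(rmD)}
  through step 2 (go(rmC,rmD)): drop {robot_in(rmD)}, keep {ball_in(b3,rmC), ball_in(b5,rmD), carry(b2,left), free(right)}, require {robot_in(rmC)}
    → {ball_in(b3,rmC), ball_in(b5,rmD), carry(b2,left), free(right), robot_in(rmC)}
  through step 1 (go(rmD,rmC)): drop {robot_in(rmC)}, keep {ball_in(b3,rmC), ball_in(b5,rmD), carry(b2,left), free(right)}, require {robot_in(rmD)}
    → {ball_in(b3,rmC), ball_in(b5,rmD), carry(b2,left), free(right), robot_in(rmD)}

== RESULT ==
["ball_in(b3,rmC)", "ball_in(b5,rmD)", "carry(b2,left)", "free(right)", "robot_in(rmD)"]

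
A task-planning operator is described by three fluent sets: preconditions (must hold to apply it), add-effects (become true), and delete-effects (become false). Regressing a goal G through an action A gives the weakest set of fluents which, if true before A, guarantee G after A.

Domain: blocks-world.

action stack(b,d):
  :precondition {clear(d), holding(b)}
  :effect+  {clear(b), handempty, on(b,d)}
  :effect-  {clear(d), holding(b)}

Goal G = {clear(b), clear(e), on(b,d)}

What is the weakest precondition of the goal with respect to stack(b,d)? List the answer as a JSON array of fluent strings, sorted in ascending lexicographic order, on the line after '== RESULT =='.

Regress:
  G ∩ del = {}  (empty — regression defined)
  G \ add = {clear(b), clear(e), on(b,d)} \ {clear(b), handempty, on(b,d)} = {clear(e)}
  ∪ pre   = {clear(e)} ∪ {clear(d), holding(b)}
          = {clear(d), clear(e), holding(b)}

== RESULT ==
["clear(d)", "clear(e)", "holding(b)"]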